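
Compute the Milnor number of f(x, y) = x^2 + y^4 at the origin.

3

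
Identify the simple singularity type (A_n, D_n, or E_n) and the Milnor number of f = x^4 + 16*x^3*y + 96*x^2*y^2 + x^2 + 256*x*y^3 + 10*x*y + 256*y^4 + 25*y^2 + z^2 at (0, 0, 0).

Type A3, Milnor number mu = 3.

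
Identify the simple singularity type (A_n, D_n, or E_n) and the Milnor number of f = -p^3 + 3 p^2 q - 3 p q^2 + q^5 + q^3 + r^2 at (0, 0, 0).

Type E_{8}, Milnor number mu = 8.

The Hessian of f at 0 is [[0, 0, 0], [0, 0, 0], [0, 0, 2]] with rank 1, so corank 2. A Groebner basis of the Jacobian ideal J(f) in C{p,q,r} is {q^4, p^2 - 2*p*q + q^2, r}; counting standard monomials gives mu = 8. Corank 2; j^3 = -(p - q)^3 is a perfect cube, so E-series; the 5-jet and mu = 8 give E_8.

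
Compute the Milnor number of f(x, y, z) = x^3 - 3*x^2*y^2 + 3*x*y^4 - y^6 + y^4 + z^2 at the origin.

6

The Hessian of f at 0 has rank 1. Corank 2; j^3 = x^3 is a perfect cube, so E-series; the 4-jet and mu = 6 give E_6.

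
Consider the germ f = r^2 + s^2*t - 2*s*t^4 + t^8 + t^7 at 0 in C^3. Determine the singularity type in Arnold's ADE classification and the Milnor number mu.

Type D_9, Milnor number mu = 9.

The Hessian of f at 0 has rank 1. Corank 2; j^3 = s^2*t has shape L^2 M (L != M), so D-series; mu = 9 gives D_9.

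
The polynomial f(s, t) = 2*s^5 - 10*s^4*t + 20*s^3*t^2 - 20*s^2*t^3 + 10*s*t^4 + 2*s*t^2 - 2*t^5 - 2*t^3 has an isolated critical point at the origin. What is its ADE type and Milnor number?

Type D6, Milnor number mu = 6.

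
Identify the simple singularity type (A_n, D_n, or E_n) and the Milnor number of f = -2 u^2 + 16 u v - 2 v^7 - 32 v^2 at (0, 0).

The Hessian of f at 0 has rank 1. Corank 1: A-series; mu = 6 gives A_6.

Type A_6, Milnor number mu = 6.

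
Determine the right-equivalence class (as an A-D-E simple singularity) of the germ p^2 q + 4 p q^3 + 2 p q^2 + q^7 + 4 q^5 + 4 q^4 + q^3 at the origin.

D_8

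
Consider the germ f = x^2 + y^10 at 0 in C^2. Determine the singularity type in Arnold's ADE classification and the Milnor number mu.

Type A_{9}, Milnor number mu = 9.

The Hessian of f at 0 has rank 1. Corank 1: A-series; mu = 9 gives A_9.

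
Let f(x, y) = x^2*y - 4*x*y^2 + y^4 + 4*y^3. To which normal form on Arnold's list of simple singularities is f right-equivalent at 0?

D_5

The Hessian of f at 0 is [[0, 0], [0, 0]] with rank 0, so corank 2. A Groebner basis of the Jacobian ideal J(f) in C{x,y} is {x^3 + 2*x^2 - 8*y^2, x^2/4 + y^3 - y^2, x*y - 2*y^2}; counting standard monomials gives mu = 5. Corank 2; j^3 = y*(x - 2*y)^2 has shape L^2 M (L != M), so D-series; mu = 5 gives D_5.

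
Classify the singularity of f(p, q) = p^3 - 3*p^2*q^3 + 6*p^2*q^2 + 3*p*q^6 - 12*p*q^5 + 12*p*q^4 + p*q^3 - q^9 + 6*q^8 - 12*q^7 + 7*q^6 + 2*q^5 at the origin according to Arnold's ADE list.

The Hessian of f at 0 has rank 0. Corank 2; j^3 = p^3 is a perfect cube, so E-series; the 4-jet and mu = 7 give E_7.

E7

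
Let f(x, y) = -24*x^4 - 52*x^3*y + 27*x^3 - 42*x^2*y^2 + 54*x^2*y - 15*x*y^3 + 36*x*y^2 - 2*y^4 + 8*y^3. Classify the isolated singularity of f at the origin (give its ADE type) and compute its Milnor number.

Type E_7, Milnor number mu = 7.

The Hessian of f at 0 has rank 0. Corank 2; j^3 = (3*x + 2*y)^3 is a perfect cube, so E-series; the 4-jet and mu = 7 give E_7.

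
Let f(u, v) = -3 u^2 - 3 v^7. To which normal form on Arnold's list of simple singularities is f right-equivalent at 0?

A6

The Hessian of f at 0 is [[-6, 0], [0, 0]] with rank 1, so corank 1. A Groebner basis of the Jacobian ideal J(f) in C{u,v} is {v^6, u}; counting standard monomials gives mu = 6. Corank 1: A-series; mu = 6 gives A_6.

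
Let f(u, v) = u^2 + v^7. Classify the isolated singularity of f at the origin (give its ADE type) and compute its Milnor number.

The Hessian of f at 0 is [[2, 0], [0, 0]] with rank 1, so corank 1. A Groebner basis of the Jacobian ideal J(f) in C{u,v} is {v^6, u}; counting standard monomials gives mu = 6. Corank 1: A-series; mu = 6 gives A_6.

Type A_6, Milnor number mu = 6.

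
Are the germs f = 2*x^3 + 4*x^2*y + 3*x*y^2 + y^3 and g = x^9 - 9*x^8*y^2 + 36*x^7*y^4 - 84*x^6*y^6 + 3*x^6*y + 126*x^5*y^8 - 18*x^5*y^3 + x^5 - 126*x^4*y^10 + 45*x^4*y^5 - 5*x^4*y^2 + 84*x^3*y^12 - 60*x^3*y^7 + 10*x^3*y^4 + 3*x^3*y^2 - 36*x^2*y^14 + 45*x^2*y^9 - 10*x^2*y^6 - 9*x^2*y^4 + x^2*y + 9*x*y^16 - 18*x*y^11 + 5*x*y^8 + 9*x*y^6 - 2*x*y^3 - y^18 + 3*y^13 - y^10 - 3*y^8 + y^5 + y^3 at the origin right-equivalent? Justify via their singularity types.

Yes.

The Hessian of f at 0 has rank 0. Corank 2; j^3 = (x + y)*(2*x^2 + 2*x*y + y^2) splits into three distinct lines over C (the quadratic factor has nonzero discriminant), so D_4. The Hessian of g at 0 has rank 0. Corank 2; j^3 = y*(x^2 + y^2) splits into three distinct lines over C (the quadratic factor has nonzero discriminant), so D_4. Both have type D_4, hence right-equivalent.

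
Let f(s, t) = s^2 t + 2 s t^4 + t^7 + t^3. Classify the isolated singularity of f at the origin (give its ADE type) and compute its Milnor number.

The Hessian of f at 0 has rank 0. Corank 2; j^3 = t*(s^2 + t^2) splits into three distinct lines over C (the quadratic factor has nonzero discriminant), so D_4.

Type D4, Milnor number mu = 4.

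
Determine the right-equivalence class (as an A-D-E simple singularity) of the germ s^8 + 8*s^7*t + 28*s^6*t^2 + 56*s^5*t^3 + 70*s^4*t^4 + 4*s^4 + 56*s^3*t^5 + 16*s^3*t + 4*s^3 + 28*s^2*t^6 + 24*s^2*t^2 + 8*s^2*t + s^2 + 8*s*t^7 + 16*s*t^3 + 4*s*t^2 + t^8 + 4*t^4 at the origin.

A_{7}

The Hessian of f at 0 has rank 1. Corank 1: A-series; mu = 7 gives A_7.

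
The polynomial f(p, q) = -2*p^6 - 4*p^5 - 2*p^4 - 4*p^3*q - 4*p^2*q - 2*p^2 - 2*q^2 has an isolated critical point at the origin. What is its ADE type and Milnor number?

Type A1, Milnor number mu = 1.

The Hessian of f at 0 has rank 2. Corank 0: nondegenerate Morse point, so A_1.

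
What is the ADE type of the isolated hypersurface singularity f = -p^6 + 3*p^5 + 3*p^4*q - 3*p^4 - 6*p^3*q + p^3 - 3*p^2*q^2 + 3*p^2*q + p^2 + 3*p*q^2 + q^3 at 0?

A2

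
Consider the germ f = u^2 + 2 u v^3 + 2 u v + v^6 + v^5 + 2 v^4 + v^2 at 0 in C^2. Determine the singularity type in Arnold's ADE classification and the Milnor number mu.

Type A_{4}, Milnor number mu = 4.

The Hessian of f at 0 has rank 1. Corank 1: A-series; mu = 4 gives A_4.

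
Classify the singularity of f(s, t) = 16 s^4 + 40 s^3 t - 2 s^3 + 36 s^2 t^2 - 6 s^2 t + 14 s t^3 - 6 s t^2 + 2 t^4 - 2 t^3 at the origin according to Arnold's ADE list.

E_{7}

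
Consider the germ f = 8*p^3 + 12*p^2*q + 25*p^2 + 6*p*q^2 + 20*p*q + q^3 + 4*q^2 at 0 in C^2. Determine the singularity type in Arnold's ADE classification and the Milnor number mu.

Type A2, Milnor number mu = 2.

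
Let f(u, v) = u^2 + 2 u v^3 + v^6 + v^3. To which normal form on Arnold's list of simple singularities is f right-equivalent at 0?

A_2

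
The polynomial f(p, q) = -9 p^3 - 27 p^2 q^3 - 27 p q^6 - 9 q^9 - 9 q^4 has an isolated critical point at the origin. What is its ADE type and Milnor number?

Type E6, Milnor number mu = 6.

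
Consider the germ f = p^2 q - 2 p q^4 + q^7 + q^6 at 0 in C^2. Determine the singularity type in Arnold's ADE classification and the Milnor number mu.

The Hessian of f at 0 is [[0, 0], [0, 0]] with rank 0, so corank 2. A Groebner basis of the Jacobian ideal J(f) in C{p,q} is {-p*q + q^4, p^3, p^2*q, p^2/6 + p*q^2}; counting standard monomials gives mu = 7. Corank 2; j^3 = p^2*q has shape L^2 M (L != M), so D-series; mu = 7 gives D_7.

Type D_{7}, Milnor number mu = 7.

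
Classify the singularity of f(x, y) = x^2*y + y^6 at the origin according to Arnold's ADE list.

D_7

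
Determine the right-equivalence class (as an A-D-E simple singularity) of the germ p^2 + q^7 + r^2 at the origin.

A_6

The Hessian of f at 0 is [[2, 0, 0], [0, 0, 0], [0, 0, 2]] with rank 2, so corank 1. A Groebner basis of the Jacobian ideal J(f) in C{p,q,r} is {q^6, p, r}; counting standard monomials gives mu = 6. Corank 1: A-series; mu = 6 gives A_6.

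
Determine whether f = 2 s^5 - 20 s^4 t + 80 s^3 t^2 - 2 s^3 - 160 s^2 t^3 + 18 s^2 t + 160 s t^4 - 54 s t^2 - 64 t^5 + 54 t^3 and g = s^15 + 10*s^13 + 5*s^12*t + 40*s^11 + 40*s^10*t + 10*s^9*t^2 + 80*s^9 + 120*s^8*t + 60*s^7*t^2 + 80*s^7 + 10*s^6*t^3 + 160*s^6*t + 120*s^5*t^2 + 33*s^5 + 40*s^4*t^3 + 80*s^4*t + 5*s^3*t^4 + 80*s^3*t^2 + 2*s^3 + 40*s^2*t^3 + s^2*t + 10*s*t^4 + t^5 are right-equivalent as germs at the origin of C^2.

No.

The Hessian of f at 0 is [[0, 0], [0, 0]] with rank 0, so corank 2. A Groebner basis of the Jacobian ideal J(f) in C{s,t} is {t^5, s*t^3 - 11*t^4/4, s^2 - 6*s*t + 9*t^2}; counting standard monomials gives mu = 8. Corank 2; j^3 = -2*(s - 3*t)^3 is a perfect cube, so E-series; the 5-jet and mu = 8 give E_8. The Hessian of g at 0 is [[0, 0], [0, 0]] with rank 0, so corank 2. A Groebner basis of the Jacobian ideal J(g) in C{s,t} is {-s*t/10 + t^4, s*t^2, s^2 + s*t/2}; counting standard monomials gives mu = 6. Corank 2; j^3 = s^2*(2*s + t) has shape L^2 M (L != M), so D-series; mu = 6 gives D_6. f is E_8 but g is D_6, hence not right-equivalent.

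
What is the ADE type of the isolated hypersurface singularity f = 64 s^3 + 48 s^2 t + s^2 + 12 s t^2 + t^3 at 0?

A_2

The Hessian of f at 0 has rank 1. Corank 1: A-series; mu = 2 gives A_2.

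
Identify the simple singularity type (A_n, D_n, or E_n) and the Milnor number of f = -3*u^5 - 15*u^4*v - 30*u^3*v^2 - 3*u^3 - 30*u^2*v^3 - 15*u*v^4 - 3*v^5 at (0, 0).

Type E_8, Milnor number mu = 8.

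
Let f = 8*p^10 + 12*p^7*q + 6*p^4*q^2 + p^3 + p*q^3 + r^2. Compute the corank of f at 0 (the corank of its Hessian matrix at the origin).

2

Hessian at 0 has rank 1.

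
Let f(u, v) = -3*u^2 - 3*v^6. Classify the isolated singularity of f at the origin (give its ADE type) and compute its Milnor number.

Type A_5, Milnor number mu = 5.

The Hessian of f at 0 is [[-6, 0], [0, 0]] with rank 1, so corank 1. A Groebner basis of the Jacobian ideal J(f) in C{u,v} is {v^5, u}; counting standard monomials gives mu = 5. Corank 1: A-series; mu = 5 gives A_5.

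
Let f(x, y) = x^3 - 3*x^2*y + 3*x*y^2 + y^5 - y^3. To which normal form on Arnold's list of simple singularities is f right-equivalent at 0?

E_8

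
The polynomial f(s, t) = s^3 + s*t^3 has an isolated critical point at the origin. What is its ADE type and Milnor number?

The Hessian of f at 0 is [[0, 0], [0, 0]] with rank 0, so corank 2. A Groebner basis of the Jacobian ideal J(f) in C{s,t} is {s^3, s*t^2, 3*s^2 + t^3}; counting standard monomials gives mu = 7. Corank 2; j^3 = s^3 is a perfect cube, so E-series; the 4-jet and mu = 7 give E_7.

Type E_{7}, Milnor number mu = 7.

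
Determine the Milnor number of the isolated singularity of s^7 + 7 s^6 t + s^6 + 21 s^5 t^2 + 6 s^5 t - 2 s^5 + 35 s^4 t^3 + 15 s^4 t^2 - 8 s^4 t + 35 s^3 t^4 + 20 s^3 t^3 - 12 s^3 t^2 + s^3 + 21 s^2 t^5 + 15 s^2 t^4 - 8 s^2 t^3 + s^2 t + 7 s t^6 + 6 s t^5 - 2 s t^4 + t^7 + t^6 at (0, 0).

The Hessian of f at 0 has rank 0. Corank 2; j^3 = s^2*(s + t) has shape L^2 M (L != M), so D-series; mu = 7 gives D_7.

7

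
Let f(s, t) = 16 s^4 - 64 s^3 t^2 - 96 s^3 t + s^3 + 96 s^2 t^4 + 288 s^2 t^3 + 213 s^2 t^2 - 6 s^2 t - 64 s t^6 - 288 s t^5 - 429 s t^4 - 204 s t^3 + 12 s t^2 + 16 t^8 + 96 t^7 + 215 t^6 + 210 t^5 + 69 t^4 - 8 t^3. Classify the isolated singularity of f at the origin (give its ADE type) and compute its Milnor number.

Type E_{6}, Milnor number mu = 6.

The Hessian of f at 0 is [[0, 0], [0, 0]] with rank 0, so corank 2. A Groebner basis of the Jacobian ideal J(f) in C{s,t} is {s^3 + 18*s^2 - 72*s*t + 72*t^2, s^2*t + 10*s^2 - 40*s*t + 40*t^2, 11*s^2/2 + s*t^2 - 22*s*t + 22*t^2, 3*s^2 - 12*s*t + t^3 + 12*t^2}; counting standard monomials gives mu = 6. Corank 2; j^3 = (s - 2*t)^3 is a perfect cube, so E-series; the 4-jet and mu = 6 give E_6.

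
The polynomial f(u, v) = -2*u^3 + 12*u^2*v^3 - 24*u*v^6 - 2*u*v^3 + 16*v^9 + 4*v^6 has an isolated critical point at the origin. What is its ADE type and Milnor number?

Type E_{7}, Milnor number mu = 7.

The Hessian of f at 0 is [[0, 0], [0, 0]] with rank 0, so corank 2. A Groebner basis of the Jacobian ideal J(f) in C{u,v} is {u^3, u*v^2, 3*u^2 + v^3}; counting standard monomials gives mu = 7. Corank 2; j^3 = -2*u^3 is a perfect cube, so E-series; the 4-jet and mu = 7 give E_7.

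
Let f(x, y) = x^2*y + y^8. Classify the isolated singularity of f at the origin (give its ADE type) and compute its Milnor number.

Type D9, Milnor number mu = 9.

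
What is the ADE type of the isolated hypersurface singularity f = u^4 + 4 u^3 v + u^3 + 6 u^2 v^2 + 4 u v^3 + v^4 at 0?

E6

The Hessian of f at 0 has rank 0. Corank 2; j^3 = u^3 is a perfect cube, so E-series; the 4-jet and mu = 6 give E_6.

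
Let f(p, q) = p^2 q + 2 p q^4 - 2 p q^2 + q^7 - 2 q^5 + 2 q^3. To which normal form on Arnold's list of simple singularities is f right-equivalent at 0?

D4

The Hessian of f at 0 has rank 0. Corank 2; j^3 = q*(p^2 - 2*p*q + 2*q^2) splits into three distinct lines over C (the quadratic factor has nonzero discriminant), so D_4.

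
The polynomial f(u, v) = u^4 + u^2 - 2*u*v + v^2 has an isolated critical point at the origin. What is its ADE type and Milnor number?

The Hessian of f at 0 is [[2, -2], [-2, 2]] with rank 1, so corank 1. A Groebner basis of the Jacobian ideal J(f) in C{u,v} is {v^3, u - v}; counting standard monomials gives mu = 3. Corank 1: A-series; mu = 3 gives A_3.

Type A3, Milnor number mu = 3.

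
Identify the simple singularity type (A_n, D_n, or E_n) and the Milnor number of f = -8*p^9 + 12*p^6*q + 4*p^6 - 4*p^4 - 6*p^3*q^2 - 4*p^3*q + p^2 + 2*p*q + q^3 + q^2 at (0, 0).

Type A2, Milnor number mu = 2.

The Hessian of f at 0 has rank 1. Corank 1: A-series; mu = 2 gives A_2.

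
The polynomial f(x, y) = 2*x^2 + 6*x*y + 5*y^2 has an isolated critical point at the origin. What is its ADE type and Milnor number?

The Hessian of f at 0 has rank 2. Corank 0: nondegenerate Morse point, so A_1.

Type A_{1}, Milnor number mu = 1.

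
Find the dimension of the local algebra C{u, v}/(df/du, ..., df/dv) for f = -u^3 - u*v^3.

The Hessian of f at 0 has rank 0. Corank 2; j^3 = -u^3 is a perfect cube, so E-series; the 4-jet and mu = 7 give E_7.

7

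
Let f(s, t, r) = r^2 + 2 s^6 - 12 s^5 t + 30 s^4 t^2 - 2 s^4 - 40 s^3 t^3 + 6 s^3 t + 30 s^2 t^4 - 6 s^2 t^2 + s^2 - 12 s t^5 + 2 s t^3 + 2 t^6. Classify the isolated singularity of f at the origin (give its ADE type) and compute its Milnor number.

Type A_{5}, Milnor number mu = 5.

The Hessian of f at 0 is [[2, 0, 0], [0, 0, 0], [0, 0, 2]] with rank 2, so corank 1. A Groebner basis of the Jacobian ideal J(f) in C{s,t,r} is {s*t^2, s + t^3, s^2, r}; counting standard monomials gives mu = 5. Corank 1: A-series; mu = 5 gives A_5.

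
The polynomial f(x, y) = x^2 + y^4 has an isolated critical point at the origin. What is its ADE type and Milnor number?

Type A_{3}, Milnor number mu = 3.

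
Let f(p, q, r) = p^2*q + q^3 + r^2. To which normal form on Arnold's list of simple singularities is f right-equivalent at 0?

D4

The Hessian of f at 0 has rank 1. Corank 2; j^3 = q*(p^2 + q^2) splits into three distinct lines over C (the quadratic factor has nonzero discriminant), so D_4.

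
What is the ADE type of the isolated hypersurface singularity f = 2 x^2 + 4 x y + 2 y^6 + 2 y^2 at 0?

A_{5}

The Hessian of f at 0 is [[4, 4], [4, 4]] with rank 1, so corank 1. A Groebner basis of the Jacobian ideal J(f) in C{x,y} is {y^5, x + y}; counting standard monomials gives mu = 5. Corank 1: A-series; mu = 5 gives A_5.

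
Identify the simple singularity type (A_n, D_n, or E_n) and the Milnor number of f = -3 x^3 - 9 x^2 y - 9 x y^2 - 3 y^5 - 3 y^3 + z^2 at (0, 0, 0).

The Hessian of f at 0 is [[0, 0, 0], [0, 0, 0], [0, 0, 2]] with rank 1, so corank 2. A Groebner basis of the Jacobian ideal J(f) in C{x,y,z} is {y^4, x^2 + 2*x*y + y^2, z}; counting standard monomials gives mu = 8. Corank 2; j^3 = -3*(x + y)^3 is a perfect cube, so E-series; the 5-jet and mu = 8 give E_8.

Type E_8, Milnor number mu = 8.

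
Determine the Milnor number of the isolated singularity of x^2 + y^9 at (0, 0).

8

The Hessian of f at 0 has rank 1. Corank 1: A-series; mu = 8 gives A_8.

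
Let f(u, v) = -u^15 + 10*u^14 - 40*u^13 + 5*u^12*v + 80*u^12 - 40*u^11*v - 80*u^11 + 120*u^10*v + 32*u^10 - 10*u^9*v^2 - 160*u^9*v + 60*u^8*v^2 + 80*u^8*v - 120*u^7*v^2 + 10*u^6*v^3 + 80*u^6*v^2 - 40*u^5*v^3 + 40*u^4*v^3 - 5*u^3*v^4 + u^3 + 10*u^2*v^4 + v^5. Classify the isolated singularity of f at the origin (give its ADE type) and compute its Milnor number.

The Hessian of f at 0 has rank 0. Corank 2; j^3 = u^3 is a perfect cube, so E-series; the 5-jet and mu = 8 give E_8.

Type E_8, Milnor number mu = 8.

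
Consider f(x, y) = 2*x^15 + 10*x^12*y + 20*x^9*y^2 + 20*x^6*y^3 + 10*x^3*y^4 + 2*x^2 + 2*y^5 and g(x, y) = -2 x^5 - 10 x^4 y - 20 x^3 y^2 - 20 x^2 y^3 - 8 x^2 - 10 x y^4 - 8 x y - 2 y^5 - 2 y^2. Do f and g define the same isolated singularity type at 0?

Yes.

The Hessian of f at 0 has rank 1. Corank 1: A-series; mu = 4 gives A_4. The Hessian of g at 0 has rank 1. Corank 1: A-series; mu = 4 gives A_4. Both have type A_4, hence right-equivalent.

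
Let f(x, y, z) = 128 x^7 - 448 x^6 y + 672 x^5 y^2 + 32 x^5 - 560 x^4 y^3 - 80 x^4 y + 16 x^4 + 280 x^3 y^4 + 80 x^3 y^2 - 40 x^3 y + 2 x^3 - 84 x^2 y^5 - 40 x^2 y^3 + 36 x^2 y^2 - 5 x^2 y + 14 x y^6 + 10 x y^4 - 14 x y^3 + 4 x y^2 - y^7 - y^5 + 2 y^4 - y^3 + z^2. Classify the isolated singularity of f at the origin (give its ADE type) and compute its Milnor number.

Type D_{8}, Milnor number mu = 8.

The Hessian of f at 0 has rank 1. Corank 2; j^3 = (x - y)^2*(2*x - y) has shape L^2 M (L != M), so D-series; mu = 8 gives D_8.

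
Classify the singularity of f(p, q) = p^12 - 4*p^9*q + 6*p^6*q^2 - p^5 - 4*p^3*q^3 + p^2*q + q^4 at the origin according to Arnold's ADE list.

The Hessian of f at 0 has rank 0. Corank 2; j^3 = p^2*q has shape L^2 M (L != M), so D-series; mu = 5 gives D_5.

D_{5}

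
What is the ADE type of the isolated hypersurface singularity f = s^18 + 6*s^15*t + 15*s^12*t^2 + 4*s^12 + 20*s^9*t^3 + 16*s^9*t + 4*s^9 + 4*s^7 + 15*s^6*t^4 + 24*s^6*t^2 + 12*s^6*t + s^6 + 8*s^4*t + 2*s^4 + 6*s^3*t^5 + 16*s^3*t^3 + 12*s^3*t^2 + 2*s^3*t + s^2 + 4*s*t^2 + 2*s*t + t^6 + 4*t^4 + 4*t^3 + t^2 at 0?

A_{5}

The Hessian of f at 0 has rank 1. Corank 1: A-series; mu = 5 gives A_5.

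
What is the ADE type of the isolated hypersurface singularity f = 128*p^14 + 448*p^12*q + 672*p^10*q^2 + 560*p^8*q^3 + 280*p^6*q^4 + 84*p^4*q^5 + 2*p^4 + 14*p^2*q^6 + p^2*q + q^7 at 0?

D_{8}

The Hessian of f at 0 is [[0, 0], [0, 0]] with rank 0, so corank 2. A Groebner basis of the Jacobian ideal J(f) in C{p,q} is {p^2/7 + q^6, p^3, p*q}; counting standard monomials gives mu = 8. Corank 2; j^3 = p^2*q has shape L^2 M (L != M), so D-series; mu = 8 gives D_8.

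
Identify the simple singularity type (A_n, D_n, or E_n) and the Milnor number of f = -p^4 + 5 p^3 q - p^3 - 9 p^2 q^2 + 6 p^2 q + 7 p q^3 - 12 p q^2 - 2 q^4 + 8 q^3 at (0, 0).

The Hessian of f at 0 is [[0, 0], [0, 0]] with rank 0, so corank 2. A Groebner basis of the Jacobian ideal J(f) in C{p,q} is {3*p^2 - 12*p*q + q^4 + q^3 + 12*q^2, p^3 + 18*p^2 - 72*p*q - 2*q^3 + 72*q^2, p^2*q + 7*p^2 - 28*p*q - 5*q^3/3 + 28*q^2, 2*p^2 + p*q^2 - 8*p*q - 4*q^3/3 + 8*q^2}; counting standard monomials gives mu = 7. Corank 2; j^3 = -(p - 2*q)^3 is a perfect cube, so E-series; the 4-jet and mu = 7 give E_7.

Type E7, Milnor number mu = 7.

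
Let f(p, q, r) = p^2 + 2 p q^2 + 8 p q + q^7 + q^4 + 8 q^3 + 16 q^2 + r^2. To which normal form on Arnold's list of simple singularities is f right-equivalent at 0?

A6

The Hessian of f at 0 has rank 2. Corank 1: A-series; mu = 6 gives A_6.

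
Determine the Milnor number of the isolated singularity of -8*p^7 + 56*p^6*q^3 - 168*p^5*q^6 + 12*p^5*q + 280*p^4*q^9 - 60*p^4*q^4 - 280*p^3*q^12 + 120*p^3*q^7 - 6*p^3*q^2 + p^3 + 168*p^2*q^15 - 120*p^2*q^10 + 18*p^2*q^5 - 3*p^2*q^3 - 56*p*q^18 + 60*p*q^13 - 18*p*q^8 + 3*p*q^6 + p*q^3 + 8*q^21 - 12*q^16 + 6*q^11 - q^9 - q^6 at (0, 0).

7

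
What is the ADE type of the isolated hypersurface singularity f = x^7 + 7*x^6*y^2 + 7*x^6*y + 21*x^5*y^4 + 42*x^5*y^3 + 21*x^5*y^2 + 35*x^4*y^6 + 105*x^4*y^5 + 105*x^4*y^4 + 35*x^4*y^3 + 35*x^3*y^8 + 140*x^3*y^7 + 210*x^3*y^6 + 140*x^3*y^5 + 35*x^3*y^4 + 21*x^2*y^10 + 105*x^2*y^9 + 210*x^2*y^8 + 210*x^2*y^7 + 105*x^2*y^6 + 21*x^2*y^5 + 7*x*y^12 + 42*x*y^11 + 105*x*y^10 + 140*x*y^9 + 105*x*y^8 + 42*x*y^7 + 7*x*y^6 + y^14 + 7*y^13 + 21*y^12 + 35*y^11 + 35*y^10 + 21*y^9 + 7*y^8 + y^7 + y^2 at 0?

The Hessian of f at 0 has rank 1. Corank 1: A-series; mu = 6 gives A_6.

A6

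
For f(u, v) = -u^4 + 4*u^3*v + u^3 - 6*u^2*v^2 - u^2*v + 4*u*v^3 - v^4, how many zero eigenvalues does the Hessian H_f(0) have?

2

Hessian at 0 has rank 0.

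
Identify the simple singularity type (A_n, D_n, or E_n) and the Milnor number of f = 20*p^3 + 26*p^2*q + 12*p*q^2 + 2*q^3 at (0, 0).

Type D4, Milnor number mu = 4.

The Hessian of f at 0 has rank 0. Corank 2; j^3 = 2*(2*p + q)*(5*p^2 + 4*p*q + q^2) splits into three distinct lines over C (the quadratic factor has nonzero discriminant), so D_4.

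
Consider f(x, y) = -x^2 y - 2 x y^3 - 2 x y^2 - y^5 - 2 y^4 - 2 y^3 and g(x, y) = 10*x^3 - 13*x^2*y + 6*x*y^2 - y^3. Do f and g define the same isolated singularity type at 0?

The Hessian of f at 0 has rank 0. Corank 2; j^3 = -y*(x^2 + 2*x*y + 2*y^2) splits into three distinct lines over C (the quadratic factor has nonzero discriminant), so D_4. The Hessian of g at 0 has rank 0. Corank 2; j^3 = (2*x - y)*(5*x^2 - 4*x*y + y^2) splits into three distinct lines over C (the quadratic factor has nonzero discriminant), so D_4. Both have type D_4, hence right-equivalent.

Yes.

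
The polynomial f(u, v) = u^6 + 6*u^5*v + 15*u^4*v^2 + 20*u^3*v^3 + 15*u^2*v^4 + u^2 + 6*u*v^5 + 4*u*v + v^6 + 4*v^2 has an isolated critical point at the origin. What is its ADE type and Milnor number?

The Hessian of f at 0 has rank 1. Corank 1: A-series; mu = 5 gives A_5.

Type A_{5}, Milnor number mu = 5.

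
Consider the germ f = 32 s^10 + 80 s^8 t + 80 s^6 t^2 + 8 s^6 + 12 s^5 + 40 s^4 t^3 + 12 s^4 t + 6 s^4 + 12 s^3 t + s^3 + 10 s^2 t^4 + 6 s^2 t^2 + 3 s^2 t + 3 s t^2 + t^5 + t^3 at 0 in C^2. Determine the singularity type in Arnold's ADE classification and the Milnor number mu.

Type E_{8}, Milnor number mu = 8.

The Hessian of f at 0 has rank 0. Corank 2; j^3 = (s + t)^3 is a perfect cube, so E-series; the 5-jet and mu = 8 give E_8.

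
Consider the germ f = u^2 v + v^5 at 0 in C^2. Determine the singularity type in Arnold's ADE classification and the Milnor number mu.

The Hessian of f at 0 has rank 0. Corank 2; j^3 = u^2*v has shape L^2 M (L != M), so D-series; mu = 6 gives D_6.

Type D_{6}, Milnor number mu = 6.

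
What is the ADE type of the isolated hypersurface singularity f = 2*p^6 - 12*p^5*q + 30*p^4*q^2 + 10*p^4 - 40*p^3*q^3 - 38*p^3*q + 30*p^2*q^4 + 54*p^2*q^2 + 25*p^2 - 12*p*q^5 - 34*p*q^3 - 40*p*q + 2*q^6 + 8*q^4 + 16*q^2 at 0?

The Hessian of f at 0 has rank 1. Corank 1: A-series; mu = 5 gives A_5.

A_5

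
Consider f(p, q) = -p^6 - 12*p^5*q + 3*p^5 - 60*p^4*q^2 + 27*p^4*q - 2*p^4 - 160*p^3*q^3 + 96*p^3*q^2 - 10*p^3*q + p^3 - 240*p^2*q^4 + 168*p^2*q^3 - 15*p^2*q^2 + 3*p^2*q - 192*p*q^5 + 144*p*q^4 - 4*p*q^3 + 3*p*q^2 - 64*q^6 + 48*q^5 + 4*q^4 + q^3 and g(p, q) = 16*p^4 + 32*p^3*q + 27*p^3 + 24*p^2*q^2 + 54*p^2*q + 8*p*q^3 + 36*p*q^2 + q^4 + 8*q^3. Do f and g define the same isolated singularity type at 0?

Yes.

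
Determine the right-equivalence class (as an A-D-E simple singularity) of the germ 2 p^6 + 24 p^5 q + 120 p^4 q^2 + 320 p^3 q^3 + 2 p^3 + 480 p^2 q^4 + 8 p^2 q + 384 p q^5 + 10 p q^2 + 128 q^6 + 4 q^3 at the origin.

The Hessian of f at 0 is [[0, 0], [0, 0]] with rank 0, so corank 2. A Groebner basis of the Jacobian ideal J(f) in C{p,q} is {-p*q/6 + q^5 - q^2/6, p*q^2 + q^3, p^2 + 3*p*q + 2*q^2}; counting standard monomials gives mu = 7. Corank 2; j^3 = 2*(p + q)^2*(p + 2*q) has shape L^2 M (L != M), so D-series; mu = 7 gives D_7.

D_7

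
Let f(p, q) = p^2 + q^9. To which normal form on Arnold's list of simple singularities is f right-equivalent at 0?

The Hessian of f at 0 has rank 1. Corank 1: A-series; mu = 8 gives A_8.

A_8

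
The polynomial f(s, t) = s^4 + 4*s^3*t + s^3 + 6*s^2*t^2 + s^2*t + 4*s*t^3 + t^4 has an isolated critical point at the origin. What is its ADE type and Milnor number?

Type D_5, Milnor number mu = 5.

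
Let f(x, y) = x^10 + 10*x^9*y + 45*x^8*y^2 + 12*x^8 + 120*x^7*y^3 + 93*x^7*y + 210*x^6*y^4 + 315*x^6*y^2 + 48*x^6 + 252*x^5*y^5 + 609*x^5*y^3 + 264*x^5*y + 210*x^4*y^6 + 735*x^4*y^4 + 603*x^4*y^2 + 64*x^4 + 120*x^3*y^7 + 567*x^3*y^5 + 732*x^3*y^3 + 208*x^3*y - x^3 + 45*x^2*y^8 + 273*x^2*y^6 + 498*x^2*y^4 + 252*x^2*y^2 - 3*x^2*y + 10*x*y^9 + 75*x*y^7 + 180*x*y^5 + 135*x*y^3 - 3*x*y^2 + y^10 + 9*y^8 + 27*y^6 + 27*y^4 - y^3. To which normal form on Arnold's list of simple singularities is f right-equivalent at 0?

The Hessian of f at 0 is [[0, 0], [0, 0]] with rank 0, so corank 2. A Groebner basis of the Jacobian ideal J(f) in C{x,y} is {3*x^2/16 + 3*x*y/8 + y^4 + y^3/16 + 3*y^2/16, x^3 - 21*x^2/16 - 21*x*y/8 + 9*y^3/16 - 21*y^2/16, x^2*y + 15*x^2/16 + 15*x*y/8 - 11*y^3/16 + 15*y^2/16, -x^2/2 + x*y^2 - x*y + 5*y^3/6 - y^2/2}; counting standard monomials gives mu = 7. Corank 2; j^3 = -(x + y)^3 is a perfect cube, so E-series; the 4-jet and mu = 7 give E_7.

E_7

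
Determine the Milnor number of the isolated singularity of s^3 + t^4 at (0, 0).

6

The Hessian of f at 0 is [[0, 0], [0, 0]] with rank 0, so corank 2. A Groebner basis of the Jacobian ideal J(f) in C{s,t} is {t^3, s^2}; counting standard monomials gives mu = 6. Corank 2; j^3 = s^3 is a perfect cube, so E-series; the 4-jet and mu = 6 give E_6.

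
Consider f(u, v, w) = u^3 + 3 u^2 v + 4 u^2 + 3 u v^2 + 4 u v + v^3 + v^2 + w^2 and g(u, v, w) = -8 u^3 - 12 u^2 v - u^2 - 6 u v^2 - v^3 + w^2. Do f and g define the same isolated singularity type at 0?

The Hessian of f at 0 has rank 2. Corank 1: A-series; mu = 2 gives A_2. The Hessian of g at 0 has rank 2. Corank 1: A-series; mu = 2 gives A_2. Both have type A_2, hence right-equivalent.

Yes.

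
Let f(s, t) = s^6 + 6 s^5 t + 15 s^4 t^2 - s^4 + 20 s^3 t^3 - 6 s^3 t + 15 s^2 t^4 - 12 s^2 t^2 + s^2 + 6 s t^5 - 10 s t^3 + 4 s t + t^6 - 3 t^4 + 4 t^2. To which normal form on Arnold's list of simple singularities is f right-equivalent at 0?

A_{3}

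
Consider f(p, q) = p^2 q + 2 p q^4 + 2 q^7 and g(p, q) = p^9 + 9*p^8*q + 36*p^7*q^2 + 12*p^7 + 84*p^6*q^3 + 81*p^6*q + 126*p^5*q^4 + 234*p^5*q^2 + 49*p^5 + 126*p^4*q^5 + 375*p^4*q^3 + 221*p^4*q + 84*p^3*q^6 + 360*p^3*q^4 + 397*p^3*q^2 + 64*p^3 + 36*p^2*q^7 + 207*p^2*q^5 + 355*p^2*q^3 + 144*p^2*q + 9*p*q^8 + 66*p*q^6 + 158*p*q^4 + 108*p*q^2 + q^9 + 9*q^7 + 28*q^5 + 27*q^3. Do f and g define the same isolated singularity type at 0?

The Hessian of f at 0 has rank 0. Corank 2; j^3 = p^2*q has shape L^2 M (L != M), so D-series; mu = 8 gives D_8. The Hessian of g at 0 has rank 0. Corank 2; j^3 = (4*p + 3*q)^3 is a perfect cube, so E-series; the 5-jet and mu = 8 give E_8. f is D_8 but g is E_8, hence not right-equivalent.

No.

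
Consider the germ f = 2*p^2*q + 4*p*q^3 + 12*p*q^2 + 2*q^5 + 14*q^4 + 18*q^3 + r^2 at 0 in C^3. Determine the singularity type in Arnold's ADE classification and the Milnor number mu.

Type D_5, Milnor number mu = 5.

The Hessian of f at 0 has rank 1. Corank 2; j^3 = 2*q*(p + 3*q)^2 has shape L^2 M (L != M), so D-series; mu = 5 gives D_5.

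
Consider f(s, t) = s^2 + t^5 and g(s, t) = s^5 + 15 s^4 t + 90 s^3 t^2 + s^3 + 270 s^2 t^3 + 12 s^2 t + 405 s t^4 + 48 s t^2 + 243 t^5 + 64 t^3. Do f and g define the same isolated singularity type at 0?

No.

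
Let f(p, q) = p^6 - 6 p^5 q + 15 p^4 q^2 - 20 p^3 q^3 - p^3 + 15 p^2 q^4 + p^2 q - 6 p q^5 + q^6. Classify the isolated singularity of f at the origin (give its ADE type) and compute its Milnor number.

Type D7, Milnor number mu = 7.

The Hessian of f at 0 has rank 0. Corank 2; j^3 = -p^2*(p - q) has shape L^2 M (L != M), so D-series; mu = 7 gives D_7.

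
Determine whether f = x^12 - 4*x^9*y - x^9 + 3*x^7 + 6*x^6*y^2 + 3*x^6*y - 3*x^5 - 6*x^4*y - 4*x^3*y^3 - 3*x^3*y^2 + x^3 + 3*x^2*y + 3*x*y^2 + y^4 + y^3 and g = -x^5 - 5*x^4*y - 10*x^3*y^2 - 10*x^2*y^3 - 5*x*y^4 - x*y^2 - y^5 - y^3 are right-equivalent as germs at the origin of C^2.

No.

The Hessian of f at 0 has rank 0. Corank 2; j^3 = (x + y)^3 is a perfect cube, so E-series; the 4-jet and mu = 6 give E_6. The Hessian of g at 0 has rank 0. Corank 2; j^3 = -y^2*(x + y) has shape L^2 M (L != M), so D-series; mu = 6 gives D_6. f is E_6 but g is D_6, hence not right-equivalent.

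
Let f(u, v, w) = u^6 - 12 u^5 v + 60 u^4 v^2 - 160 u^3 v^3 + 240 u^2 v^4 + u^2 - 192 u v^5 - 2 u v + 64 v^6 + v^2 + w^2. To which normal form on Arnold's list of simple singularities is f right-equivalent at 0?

A5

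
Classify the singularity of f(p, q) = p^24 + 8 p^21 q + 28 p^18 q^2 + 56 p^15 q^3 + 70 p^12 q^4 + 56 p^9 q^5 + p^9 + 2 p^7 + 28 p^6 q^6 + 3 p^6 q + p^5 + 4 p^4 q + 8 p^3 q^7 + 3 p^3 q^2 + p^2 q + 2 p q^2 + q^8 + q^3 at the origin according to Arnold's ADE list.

D_9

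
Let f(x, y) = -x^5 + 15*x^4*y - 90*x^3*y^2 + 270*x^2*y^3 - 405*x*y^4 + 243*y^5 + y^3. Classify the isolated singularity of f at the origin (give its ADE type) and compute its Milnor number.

Type E8, Milnor number mu = 8.

The Hessian of f at 0 has rank 0. Corank 2; j^3 = y^3 is a perfect cube, so E-series; the 5-jet and mu = 8 give E_8.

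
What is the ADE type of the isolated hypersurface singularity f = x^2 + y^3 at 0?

The Hessian of f at 0 has rank 1. Corank 1: A-series; mu = 2 gives A_2.

A2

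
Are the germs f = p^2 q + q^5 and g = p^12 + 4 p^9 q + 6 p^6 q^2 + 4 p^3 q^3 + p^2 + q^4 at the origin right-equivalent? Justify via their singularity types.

No.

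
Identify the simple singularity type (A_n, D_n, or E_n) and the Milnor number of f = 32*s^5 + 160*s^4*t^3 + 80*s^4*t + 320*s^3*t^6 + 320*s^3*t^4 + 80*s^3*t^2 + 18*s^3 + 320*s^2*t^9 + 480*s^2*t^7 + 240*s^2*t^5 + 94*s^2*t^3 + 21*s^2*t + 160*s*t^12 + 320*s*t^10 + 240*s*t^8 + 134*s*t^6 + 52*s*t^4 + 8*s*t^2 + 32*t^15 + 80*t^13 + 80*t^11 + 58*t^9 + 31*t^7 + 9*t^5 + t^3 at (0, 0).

Type D_{6}, Milnor number mu = 6.

The Hessian of f at 0 is [[0, 0], [0, 0]] with rank 0, so corank 2. A Groebner basis of the Jacobian ideal J(f) in C{s,t} is {243*s*t/233 + t^4 + 81*t^2/233, s*t^2 + t^3/3, s^2 + 461*s*t/699 + 76*t^2/699}; counting standard monomials gives mu = 6. Corank 2; j^3 = (2*s + t)*(3*s + t)^2 has shape L^2 M (L != M), so D-series; mu = 6 gives D_6.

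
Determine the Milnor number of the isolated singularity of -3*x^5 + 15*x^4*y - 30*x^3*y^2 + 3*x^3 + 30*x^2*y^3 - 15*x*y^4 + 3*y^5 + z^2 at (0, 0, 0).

8

The Hessian of f at 0 has rank 1. Corank 2; j^3 = 3*x^3 is a perfect cube, so E-series; the 5-jet and mu = 8 give E_8.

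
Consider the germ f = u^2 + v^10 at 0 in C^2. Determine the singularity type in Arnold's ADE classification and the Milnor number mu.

Type A_{9}, Milnor number mu = 9.

The Hessian of f at 0 has rank 1. Corank 1: A-series; mu = 9 gives A_9.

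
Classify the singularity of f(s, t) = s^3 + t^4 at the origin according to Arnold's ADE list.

The Hessian of f at 0 has rank 0. Corank 2; j^3 = s^3 is a perfect cube, so E-series; the 4-jet and mu = 6 give E_6.

E_6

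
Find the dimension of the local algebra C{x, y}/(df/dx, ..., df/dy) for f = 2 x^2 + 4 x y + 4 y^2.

1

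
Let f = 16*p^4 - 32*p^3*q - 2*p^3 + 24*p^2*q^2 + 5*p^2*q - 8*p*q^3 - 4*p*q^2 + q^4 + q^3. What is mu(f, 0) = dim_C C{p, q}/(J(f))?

5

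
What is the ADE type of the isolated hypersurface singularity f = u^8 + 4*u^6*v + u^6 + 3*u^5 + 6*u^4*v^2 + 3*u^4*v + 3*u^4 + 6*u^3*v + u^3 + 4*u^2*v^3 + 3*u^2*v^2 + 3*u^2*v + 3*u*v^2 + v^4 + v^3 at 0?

E6

The Hessian of f at 0 has rank 0. Corank 2; j^3 = (u + v)^3 is a perfect cube, so E-series; the 4-jet and mu = 6 give E_6.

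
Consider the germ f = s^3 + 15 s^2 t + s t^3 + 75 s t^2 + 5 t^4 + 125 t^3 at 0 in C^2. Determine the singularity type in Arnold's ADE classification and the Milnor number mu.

The Hessian of f at 0 is [[0, 0], [0, 0]] with rank 0, so corank 2. A Groebner basis of the Jacobian ideal J(f) in C{s,t} is {s^3 + 15*s^2*t + 750*s^2 + 7500*s*t + 18750*t^2, -15*s^2 + s*t^2 - 150*s*t - 375*t^2, 3*s^2 + 30*s*t + t^3 + 75*t^2}; counting standard monomials gives mu = 7. Corank 2; j^3 = (s + 5*t)^3 is a perfect cube, so E-series; the 4-jet and mu = 7 give E_7.

Type E_{7}, Milnor number mu = 7.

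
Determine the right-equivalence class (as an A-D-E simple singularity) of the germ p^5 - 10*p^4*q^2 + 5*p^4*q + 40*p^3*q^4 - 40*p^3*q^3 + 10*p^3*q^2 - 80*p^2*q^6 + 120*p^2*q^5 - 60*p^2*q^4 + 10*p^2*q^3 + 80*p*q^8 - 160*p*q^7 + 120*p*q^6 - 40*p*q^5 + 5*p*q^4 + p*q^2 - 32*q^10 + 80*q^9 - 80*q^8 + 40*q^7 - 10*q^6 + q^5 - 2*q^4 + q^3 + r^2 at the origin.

D6

The Hessian of f at 0 has rank 1. Corank 2; j^3 = q^2*(p + q) has shape L^2 M (L != M), so D-series; mu = 6 gives D_6.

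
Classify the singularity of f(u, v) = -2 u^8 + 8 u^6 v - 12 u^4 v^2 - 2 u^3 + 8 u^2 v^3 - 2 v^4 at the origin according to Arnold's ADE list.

E6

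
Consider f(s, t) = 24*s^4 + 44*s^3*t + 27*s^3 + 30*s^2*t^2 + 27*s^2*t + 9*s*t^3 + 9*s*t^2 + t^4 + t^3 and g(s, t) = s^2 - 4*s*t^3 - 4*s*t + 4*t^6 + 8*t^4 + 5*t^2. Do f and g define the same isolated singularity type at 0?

No.

The Hessian of f at 0 has rank 0. Corank 2; j^3 = (3*s + t)^3 is a perfect cube, so E-series; the 4-jet and mu = 7 give E_7. The Hessian of g at 0 has rank 2. Corank 0: nondegenerate Morse point, so A_1. f is E_7 but g is A_1, hence not right-equivalent.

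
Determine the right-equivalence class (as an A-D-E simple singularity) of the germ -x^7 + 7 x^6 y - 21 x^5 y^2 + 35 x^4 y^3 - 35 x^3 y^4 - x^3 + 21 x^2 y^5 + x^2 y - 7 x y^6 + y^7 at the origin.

The Hessian of f at 0 is [[0, 0], [0, 0]] with rank 0, so corank 2. A Groebner basis of the Jacobian ideal J(f) in C{x,y} is {x*y/7 + y^6, x*y^2, x^2 - x*y}; counting standard monomials gives mu = 8. Corank 2; j^3 = -x^2*(x - y) has shape L^2 M (L != M), so D-series; mu = 8 gives D_8.

D_{8}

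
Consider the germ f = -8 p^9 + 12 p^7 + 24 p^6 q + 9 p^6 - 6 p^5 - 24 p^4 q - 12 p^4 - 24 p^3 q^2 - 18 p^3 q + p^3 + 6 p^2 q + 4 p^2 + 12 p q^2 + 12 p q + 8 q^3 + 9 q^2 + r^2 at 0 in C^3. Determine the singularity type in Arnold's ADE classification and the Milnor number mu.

Type A_2, Milnor number mu = 2.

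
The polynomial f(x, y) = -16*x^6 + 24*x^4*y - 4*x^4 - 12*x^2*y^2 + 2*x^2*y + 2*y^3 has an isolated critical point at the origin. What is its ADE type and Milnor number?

Type D4, Milnor number mu = 4.

The Hessian of f at 0 has rank 0. Corank 2; j^3 = 2*y*(x^2 + y^2) splits into three distinct lines over C (the quadratic factor has nonzero discriminant), so D_4.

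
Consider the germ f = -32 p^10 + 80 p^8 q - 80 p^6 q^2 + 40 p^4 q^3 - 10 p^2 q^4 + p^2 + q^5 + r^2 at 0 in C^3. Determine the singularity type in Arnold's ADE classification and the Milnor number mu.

Type A_4, Milnor number mu = 4.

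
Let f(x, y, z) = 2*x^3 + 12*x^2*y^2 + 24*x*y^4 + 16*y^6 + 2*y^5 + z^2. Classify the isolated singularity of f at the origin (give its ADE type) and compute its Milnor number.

Type E8, Milnor number mu = 8.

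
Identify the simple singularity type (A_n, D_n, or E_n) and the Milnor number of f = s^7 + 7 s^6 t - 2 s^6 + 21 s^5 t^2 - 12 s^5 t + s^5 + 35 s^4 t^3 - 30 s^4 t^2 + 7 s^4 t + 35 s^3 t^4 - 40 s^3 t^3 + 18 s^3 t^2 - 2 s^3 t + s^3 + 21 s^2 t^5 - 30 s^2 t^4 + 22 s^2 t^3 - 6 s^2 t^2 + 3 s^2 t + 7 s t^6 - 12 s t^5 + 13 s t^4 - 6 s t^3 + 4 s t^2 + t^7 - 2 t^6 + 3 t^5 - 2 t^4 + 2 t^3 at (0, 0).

Type D4, Milnor number mu = 4.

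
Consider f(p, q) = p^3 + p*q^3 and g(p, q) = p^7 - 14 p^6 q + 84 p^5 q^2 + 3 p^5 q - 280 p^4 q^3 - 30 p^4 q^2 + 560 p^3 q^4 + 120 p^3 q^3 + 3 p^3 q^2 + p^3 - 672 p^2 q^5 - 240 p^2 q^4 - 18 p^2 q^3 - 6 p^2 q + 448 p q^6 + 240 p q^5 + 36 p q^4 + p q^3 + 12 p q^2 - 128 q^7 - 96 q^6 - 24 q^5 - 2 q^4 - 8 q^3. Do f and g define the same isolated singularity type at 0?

Yes.

The Hessian of f at 0 has rank 0. Corank 2; j^3 = p^3 is a perfect cube, so E-series; the 4-jet and mu = 7 give E_7. The Hessian of g at 0 has rank 0. Corank 2; j^3 = (p - 2*q)^3 is a perfect cube, so E-series; the 4-jet and mu = 7 give E_7. Both have type E_7, hence right-equivalent.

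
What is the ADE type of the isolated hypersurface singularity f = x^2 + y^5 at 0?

A_4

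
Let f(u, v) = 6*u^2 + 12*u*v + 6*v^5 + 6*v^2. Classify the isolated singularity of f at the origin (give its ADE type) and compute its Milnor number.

The Hessian of f at 0 is [[12, 12], [12, 12]] with rank 1, so corank 1. A Groebner basis of the Jacobian ideal J(f) in C{u,v} is {v^4, u + v}; counting standard monomials gives mu = 4. Corank 1: A-series; mu = 4 gives A_4.

Type A4, Milnor number mu = 4.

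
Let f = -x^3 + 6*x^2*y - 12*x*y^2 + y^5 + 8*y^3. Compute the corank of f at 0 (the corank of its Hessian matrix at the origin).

The Hessian at 0 is [[0, 0], [0, 0]] of rank 0; hence corank 2.

2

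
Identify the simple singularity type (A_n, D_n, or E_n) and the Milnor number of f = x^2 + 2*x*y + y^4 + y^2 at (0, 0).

The Hessian of f at 0 has rank 1. Corank 1: A-series; mu = 3 gives A_3.

Type A_{3}, Milnor number mu = 3.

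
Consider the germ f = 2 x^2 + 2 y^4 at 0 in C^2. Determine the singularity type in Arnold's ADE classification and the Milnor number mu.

Type A_3, Milnor number mu = 3.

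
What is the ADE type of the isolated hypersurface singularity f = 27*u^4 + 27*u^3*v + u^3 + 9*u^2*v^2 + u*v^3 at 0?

E_{7}

The Hessian of f at 0 is [[0, 0], [0, 0]] with rank 0, so corank 2. A Groebner basis of the Jacobian ideal J(f) in C{u,v} is {u^2/3 + v^4 + v^3/9, u^3, u^2*v - u^2/9 - v^3/27, 2*u^2/3 + u*v^2 + 2*v^3/9}; counting standard monomials gives mu = 7. Corank 2; j^3 = u^3 is a perfect cube, so E-series; the 4-jet and mu = 7 give E_7.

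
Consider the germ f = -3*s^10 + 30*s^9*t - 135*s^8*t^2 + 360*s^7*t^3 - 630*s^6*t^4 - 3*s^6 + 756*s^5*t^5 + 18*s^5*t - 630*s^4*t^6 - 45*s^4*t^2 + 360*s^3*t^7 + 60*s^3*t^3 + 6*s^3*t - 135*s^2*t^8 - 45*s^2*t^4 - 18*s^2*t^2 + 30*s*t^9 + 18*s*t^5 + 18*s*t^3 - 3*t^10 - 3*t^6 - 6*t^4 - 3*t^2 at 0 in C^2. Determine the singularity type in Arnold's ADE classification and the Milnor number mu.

Type A9, Milnor number mu = 9.

The Hessian of f at 0 is [[0, 0], [0, -6]] with rank 1, so corank 1. A Groebner basis of the Jacobian ideal J(f) in C{s,t} is {s^3 - 3*s^2*t + 3*s*t^2 - t, t^3}; counting standard monomials gives mu = 9. Corank 1: A-series; mu = 9 gives A_9.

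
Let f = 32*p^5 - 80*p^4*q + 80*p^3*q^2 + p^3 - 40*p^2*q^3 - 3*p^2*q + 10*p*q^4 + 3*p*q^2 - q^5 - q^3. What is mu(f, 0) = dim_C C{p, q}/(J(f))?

8

The Hessian of f at 0 has rank 0. Corank 2; j^3 = (p - q)^3 is a perfect cube, so E-series; the 5-jet and mu = 8 give E_8.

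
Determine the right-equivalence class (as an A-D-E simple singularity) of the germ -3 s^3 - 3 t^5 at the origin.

The Hessian of f at 0 is [[0, 0], [0, 0]] with rank 0, so corank 2. A Groebner basis of the Jacobian ideal J(f) in C{s,t} is {t^4, s^2}; counting standard monomials gives mu = 8. Corank 2; j^3 = -3*s^3 is a perfect cube, so E-series; the 5-jet and mu = 8 give E_8.

E_8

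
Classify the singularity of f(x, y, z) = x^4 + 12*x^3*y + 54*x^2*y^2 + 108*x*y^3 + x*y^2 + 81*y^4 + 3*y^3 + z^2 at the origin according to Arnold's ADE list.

The Hessian of f at 0 has rank 1. Corank 2; j^3 = y^2*(x + 3*y) has shape L^2 M (L != M), so D-series; mu = 5 gives D_5.

D5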